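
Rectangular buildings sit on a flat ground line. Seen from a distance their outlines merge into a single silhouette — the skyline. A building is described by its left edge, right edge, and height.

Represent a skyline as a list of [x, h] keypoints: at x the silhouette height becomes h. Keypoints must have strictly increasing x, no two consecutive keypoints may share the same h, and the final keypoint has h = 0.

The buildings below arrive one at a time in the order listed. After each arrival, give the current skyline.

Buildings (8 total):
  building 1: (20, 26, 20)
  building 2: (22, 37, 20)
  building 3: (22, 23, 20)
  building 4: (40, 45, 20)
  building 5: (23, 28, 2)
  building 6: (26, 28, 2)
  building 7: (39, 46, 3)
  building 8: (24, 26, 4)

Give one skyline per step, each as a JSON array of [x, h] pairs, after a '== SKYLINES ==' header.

== SKYLINES ==
[[20,20],[26,0]]
[[20,20],[37,0]]
[[20,20],[37,0]]
[[20,20],[37,0],[40,20],[45,0]]
[[20,20],[37,0],[40,20],[45,0]]
[[20,20],[37,0],[40,20],[45,0]]
[[20,20],[37,0],[39,3],[40,20],[45,3],[46,0]]
[[20,20],[37,0],[39,3],[40,20],[45,3],[46,0]]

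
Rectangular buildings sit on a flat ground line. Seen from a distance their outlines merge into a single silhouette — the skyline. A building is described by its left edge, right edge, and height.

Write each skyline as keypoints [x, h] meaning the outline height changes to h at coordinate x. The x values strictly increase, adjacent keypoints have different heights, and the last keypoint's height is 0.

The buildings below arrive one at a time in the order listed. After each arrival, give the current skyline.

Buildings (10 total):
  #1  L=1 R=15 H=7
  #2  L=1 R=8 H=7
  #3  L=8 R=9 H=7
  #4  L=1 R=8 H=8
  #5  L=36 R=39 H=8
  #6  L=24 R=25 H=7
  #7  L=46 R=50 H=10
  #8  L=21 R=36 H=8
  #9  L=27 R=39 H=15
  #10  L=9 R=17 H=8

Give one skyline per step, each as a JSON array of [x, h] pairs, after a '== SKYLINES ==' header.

== SKYLINES ==
[[1,7],[15,0]]
[[1,7],[15,0]]
[[1,7],[15,0]]
[[1,8],[8,7],[15,0]]
[[1,8],[8,7],[15,0],[36,8],[39,0]]
[[1,8],[8,7],[15,0],[24,7],[25,0],[36,8],[39,0]]
[[1,8],[8,7],[15,0],[24,7],[25,0],[36,8],[39,0],[46,10],[50,0]]
[[1,8],[8,7],[15,0],[21,8],[39,0],[46,10],[50,0]]
[[1,8],[8,7],[15,0],[21,8],[27,15],[39,0],[46,10],[50,0]]
[[1,8],[8,7],[9,8],[17,0],[21,8],[27,15],[39,0],[46,10],[50,0]]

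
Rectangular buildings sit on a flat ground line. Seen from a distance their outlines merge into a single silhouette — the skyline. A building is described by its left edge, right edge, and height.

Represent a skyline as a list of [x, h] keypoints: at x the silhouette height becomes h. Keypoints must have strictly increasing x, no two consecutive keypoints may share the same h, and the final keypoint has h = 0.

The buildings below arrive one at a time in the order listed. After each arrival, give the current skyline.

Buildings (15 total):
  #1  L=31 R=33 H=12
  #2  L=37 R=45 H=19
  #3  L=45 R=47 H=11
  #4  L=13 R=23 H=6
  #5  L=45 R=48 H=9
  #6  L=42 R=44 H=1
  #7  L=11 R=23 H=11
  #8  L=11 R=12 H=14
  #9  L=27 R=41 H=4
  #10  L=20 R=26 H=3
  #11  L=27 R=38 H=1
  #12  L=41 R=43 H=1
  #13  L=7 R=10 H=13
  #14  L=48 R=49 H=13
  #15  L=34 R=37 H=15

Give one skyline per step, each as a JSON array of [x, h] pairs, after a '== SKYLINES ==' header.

== SKYLINES ==
[[31,12],[33,0]]
[[31,12],[33,0],[37,19],[45,0]]
[[31,12],[33,0],[37,19],[45,11],[47,0]]
[[13,6],[23,0],[31,12],[33,0],[37,19],[45,11],[47,0]]
[[13,6],[23,0],[31,12],[33,0],[37,19],[45,11],[47,9],[48,0]]
[[13,6],[23,0],[31,12],[33,0],[37,19],[45,11],[47,9],[48,0]]
[[11,11],[23,0],[31,12],[33,0],[37,19],[45,11],[47,9],[48,0]]
[[11,14],[12,11],[23,0],[31,12],[33,0],[37,19],[45,11],[47,9],[48,0]]
[[11,14],[12,11],[23,0],[27,4],[31,12],[33,4],[37,19],[45,11],[47,9],[48,0]]
[[11,14],[12,11],[23,3],[26,0],[27,4],[31,12],[33,4],[37,19],[45,11],[47,9],[48,0]]
[[11,14],[12,11],[23,3],[26,0],[27,4],[31,12],[33,4],[37,19],[45,11],[47,9],[48,0]]
[[11,14],[12,11],[23,3],[26,0],[27,4],[31,12],[33,4],[37,19],[45,11],[47,9],[48,0]]
[[7,13],[10,0],[11,14],[12,11],[23,3],[26,0],[27,4],[31,12],[33,4],[37,19],[45,11],[47,9],[48,0]]
[[7,13],[10,0],[11,14],[12,11],[23,3],[26,0],[27,4],[31,12],[33,4],[37,19],[45,11],[47,9],[48,13],[49,0]]
[[7,13],[10,0],[11,14],[12,11],[23,3],[26,0],[27,4],[31,12],[33,4],[34,15],[37,19],[45,11],[47,9],[48,13],[49,0]]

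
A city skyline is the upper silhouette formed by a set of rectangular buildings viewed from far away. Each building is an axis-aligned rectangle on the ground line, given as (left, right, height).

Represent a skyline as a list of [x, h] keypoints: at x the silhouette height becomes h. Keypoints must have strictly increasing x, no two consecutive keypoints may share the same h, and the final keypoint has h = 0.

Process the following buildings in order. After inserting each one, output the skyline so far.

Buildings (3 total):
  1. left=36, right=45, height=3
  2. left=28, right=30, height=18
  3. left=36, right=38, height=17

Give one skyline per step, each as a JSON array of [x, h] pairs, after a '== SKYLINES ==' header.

== SKYLINES ==
[[36,3],[45,0]]
[[28,18],[30,0],[36,3],[45,0]]
[[28,18],[30,0],[36,17],[38,3],[45,0]]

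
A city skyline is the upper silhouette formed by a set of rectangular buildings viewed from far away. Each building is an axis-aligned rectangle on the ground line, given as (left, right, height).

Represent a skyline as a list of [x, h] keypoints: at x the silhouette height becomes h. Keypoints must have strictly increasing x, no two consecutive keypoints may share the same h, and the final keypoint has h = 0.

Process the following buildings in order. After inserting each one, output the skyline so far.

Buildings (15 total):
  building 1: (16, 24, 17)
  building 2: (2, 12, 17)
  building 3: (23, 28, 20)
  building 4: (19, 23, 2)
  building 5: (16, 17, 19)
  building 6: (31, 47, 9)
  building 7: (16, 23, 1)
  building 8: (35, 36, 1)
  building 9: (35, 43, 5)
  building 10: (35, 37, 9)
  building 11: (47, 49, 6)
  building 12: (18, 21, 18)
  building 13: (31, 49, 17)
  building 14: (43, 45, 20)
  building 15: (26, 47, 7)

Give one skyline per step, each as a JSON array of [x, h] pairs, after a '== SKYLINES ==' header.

== SKYLINES ==
[[16,17],[24,0]]
[[2,17],[12,0],[16,17],[24,0]]
[[2,17],[12,0],[16,17],[23,20],[28,0]]
[[2,17],[12,0],[16,17],[23,20],[28,0]]
[[2,17],[12,0],[16,19],[17,17],[23,20],[28,0]]
[[2,17],[12,0],[16,19],[17,17],[23,20],[28,0],[31,9],[47,0]]
[[2,17],[12,0],[16,19],[17,17],[23,20],[28,0],[31,9],[47,0]]
[[2,17],[12,0],[16,19],[17,17],[23,20],[28,0],[31,9],[47,0]]
[[2,17],[12,0],[16,19],[17,17],[23,20],[28,0],[31,9],[47,0]]
[[2,17],[12,0],[16,19],[17,17],[23,20],[28,0],[31,9],[47,0]]
[[2,17],[12,0],[16,19],[17,17],[23,20],[28,0],[31,9],[47,6],[49,0]]
[[2,17],[12,0],[16,19],[17,17],[18,18],[21,17],[23,20],[28,0],[31,9],[47,6],[49,0]]
[[2,17],[12,0],[16,19],[17,17],[18,18],[21,17],[23,20],[28,0],[31,17],[49,0]]
[[2,17],[12,0],[16,19],[17,17],[18,18],[21,17],[23,20],[28,0],[31,17],[43,20],[45,17],[49,0]]
[[2,17],[12,0],[16,19],[17,17],[18,18],[21,17],[23,20],[28,7],[31,17],[43,20],[45,17],[49,0]]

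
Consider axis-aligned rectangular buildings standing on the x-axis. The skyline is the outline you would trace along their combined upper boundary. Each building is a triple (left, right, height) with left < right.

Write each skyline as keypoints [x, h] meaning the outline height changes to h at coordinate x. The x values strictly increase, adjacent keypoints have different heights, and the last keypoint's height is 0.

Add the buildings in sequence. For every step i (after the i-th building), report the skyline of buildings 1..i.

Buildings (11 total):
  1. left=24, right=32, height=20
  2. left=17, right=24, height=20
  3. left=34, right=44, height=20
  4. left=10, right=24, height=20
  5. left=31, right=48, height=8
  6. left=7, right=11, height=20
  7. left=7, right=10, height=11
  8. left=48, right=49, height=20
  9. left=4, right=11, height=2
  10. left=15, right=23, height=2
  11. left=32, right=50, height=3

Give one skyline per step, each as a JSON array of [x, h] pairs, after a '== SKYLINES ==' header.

== SKYLINES ==
[[24,20],[32,0]]
[[17,20],[32,0]]
[[17,20],[32,0],[34,20],[44,0]]
[[10,20],[32,0],[34,20],[44,0]]
[[10,20],[32,8],[34,20],[44,8],[48,0]]
[[7,20],[32,8],[34,20],[44,8],[48,0]]
[[7,20],[32,8],[34,20],[44,8],[48,0]]
[[7,20],[32,8],[34,20],[44,8],[48,20],[49,0]]
[[4,2],[7,20],[32,8],[34,20],[44,8],[48,20],[49,0]]
[[4,2],[7,20],[32,8],[34,20],[44,8],[48,20],[49,0]]
[[4,2],[7,20],[32,8],[34,20],[44,8],[48,20],[49,3],[50,0]]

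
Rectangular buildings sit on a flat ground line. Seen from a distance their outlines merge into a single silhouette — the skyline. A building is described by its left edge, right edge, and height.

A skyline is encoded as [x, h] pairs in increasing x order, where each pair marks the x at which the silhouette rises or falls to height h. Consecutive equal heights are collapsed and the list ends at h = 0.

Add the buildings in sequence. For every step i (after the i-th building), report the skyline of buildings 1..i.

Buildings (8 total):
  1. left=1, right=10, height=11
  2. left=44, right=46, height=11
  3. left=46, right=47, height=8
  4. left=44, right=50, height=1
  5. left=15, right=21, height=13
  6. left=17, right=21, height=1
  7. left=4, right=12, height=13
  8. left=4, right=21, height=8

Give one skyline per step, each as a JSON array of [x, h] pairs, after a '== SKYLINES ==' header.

== SKYLINES ==
[[1,11],[10,0]]
[[1,11],[10,0],[44,11],[46,0]]
[[1,11],[10,0],[44,11],[46,8],[47,0]]
[[1,11],[10,0],[44,11],[46,8],[47,1],[50,0]]
[[1,11],[10,0],[15,13],[21,0],[44,11],[46,8],[47,1],[50,0]]
[[1,11],[10,0],[15,13],[21,0],[44,11],[46,8],[47,1],[50,0]]
[[1,11],[4,13],[12,0],[15,13],[21,0],[44,11],[46,8],[47,1],[50,0]]
[[1,11],[4,13],[12,8],[15,13],[21,0],[44,11],[46,8],[47,1],[50,0]]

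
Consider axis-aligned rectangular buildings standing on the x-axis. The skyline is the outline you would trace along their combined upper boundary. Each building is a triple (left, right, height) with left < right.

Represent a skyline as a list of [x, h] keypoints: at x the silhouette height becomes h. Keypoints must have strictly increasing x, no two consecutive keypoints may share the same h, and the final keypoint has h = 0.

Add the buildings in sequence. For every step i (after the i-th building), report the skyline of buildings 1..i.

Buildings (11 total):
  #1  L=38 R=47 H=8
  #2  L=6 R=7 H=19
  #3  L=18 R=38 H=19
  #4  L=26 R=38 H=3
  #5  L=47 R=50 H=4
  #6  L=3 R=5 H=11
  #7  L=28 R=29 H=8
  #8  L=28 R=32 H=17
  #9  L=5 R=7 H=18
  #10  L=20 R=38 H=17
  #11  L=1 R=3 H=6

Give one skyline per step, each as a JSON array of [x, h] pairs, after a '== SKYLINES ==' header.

== SKYLINES ==
[[38,8],[47,0]]
[[6,19],[7,0],[38,8],[47,0]]
[[6,19],[7,0],[18,19],[38,8],[47,0]]
[[6,19],[7,0],[18,19],[38,8],[47,0]]
[[6,19],[7,0],[18,19],[38,8],[47,4],[50,0]]
[[3,11],[5,0],[6,19],[7,0],[18,19],[38,8],[47,4],[50,0]]
[[3,11],[5,0],[6,19],[7,0],[18,19],[38,8],[47,4],[50,0]]
[[3,11],[5,0],[6,19],[7,0],[18,19],[38,8],[47,4],[50,0]]
[[3,11],[5,18],[6,19],[7,0],[18,19],[38,8],[47,4],[50,0]]
[[3,11],[5,18],[6,19],[7,0],[18,19],[38,8],[47,4],[50,0]]
[[1,6],[3,11],[5,18],[6,19],[7,0],[18,19],[38,8],[47,4],[50,0]]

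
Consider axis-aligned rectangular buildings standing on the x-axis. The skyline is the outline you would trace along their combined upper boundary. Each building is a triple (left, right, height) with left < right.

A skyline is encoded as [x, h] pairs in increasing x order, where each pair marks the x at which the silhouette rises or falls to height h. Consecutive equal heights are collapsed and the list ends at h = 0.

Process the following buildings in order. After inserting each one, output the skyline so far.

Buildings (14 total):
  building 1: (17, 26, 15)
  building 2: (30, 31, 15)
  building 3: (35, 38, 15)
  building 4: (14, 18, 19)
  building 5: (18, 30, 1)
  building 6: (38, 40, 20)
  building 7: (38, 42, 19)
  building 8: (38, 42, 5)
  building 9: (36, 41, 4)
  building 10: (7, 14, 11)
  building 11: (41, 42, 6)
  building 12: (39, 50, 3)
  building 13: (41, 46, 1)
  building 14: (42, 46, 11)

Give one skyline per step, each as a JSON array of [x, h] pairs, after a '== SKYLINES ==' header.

== SKYLINES ==
[[17,15],[26,0]]
[[17,15],[26,0],[30,15],[31,0]]
[[17,15],[26,0],[30,15],[31,0],[35,15],[38,0]]
[[14,19],[18,15],[26,0],[30,15],[31,0],[35,15],[38,0]]
[[14,19],[18,15],[26,1],[30,15],[31,0],[35,15],[38,0]]
[[14,19],[18,15],[26,1],[30,15],[31,0],[35,15],[38,20],[40,0]]
[[14,19],[18,15],[26,1],[30,15],[31,0],[35,15],[38,20],[40,19],[42,0]]
[[14,19],[18,15],[26,1],[30,15],[31,0],[35,15],[38,20],[40,19],[42,0]]
[[14,19],[18,15],[26,1],[30,15],[31,0],[35,15],[38,20],[40,19],[42,0]]
[[7,11],[14,19],[18,15],[26,1],[30,15],[31,0],[35,15],[38,20],[40,19],[42,0]]
[[7,11],[14,19],[18,15],[26,1],[30,15],[31,0],[35,15],[38,20],[40,19],[42,0]]
[[7,11],[14,19],[18,15],[26,1],[30,15],[31,0],[35,15],[38,20],[40,19],[42,3],[50,0]]
[[7,11],[14,19],[18,15],[26,1],[30,15],[31,0],[35,15],[38,20],[40,19],[42,3],[50,0]]
[[7,11],[14,19],[18,15],[26,1],[30,15],[31,0],[35,15],[38,20],[40,19],[42,11],[46,3],[50,0]]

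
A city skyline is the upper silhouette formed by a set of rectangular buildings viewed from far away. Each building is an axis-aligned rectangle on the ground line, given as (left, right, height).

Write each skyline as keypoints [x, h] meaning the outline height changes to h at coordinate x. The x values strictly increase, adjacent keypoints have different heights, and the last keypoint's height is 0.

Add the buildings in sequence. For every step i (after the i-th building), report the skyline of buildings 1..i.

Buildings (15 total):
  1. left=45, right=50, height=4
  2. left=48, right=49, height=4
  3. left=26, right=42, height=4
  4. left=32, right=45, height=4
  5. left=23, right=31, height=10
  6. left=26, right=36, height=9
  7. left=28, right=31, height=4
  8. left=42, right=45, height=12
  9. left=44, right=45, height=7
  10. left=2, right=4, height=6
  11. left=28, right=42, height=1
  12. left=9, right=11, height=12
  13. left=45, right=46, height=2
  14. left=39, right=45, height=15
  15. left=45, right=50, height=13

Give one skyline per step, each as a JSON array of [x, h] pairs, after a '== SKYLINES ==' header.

== SKYLINES ==
[[45,4],[50,0]]
[[45,4],[50,0]]
[[26,4],[42,0],[45,4],[50,0]]
[[26,4],[50,0]]
[[23,10],[31,4],[50,0]]
[[23,10],[31,9],[36,4],[50,0]]
[[23,10],[31,9],[36,4],[50,0]]
[[23,10],[31,9],[36,4],[42,12],[45,4],[50,0]]
[[23,10],[31,9],[36,4],[42,12],[45,4],[50,0]]
[[2,6],[4,0],[23,10],[31,9],[36,4],[42,12],[45,4],[50,0]]
[[2,6],[4,0],[23,10],[31,9],[36,4],[42,12],[45,4],[50,0]]
[[2,6],[4,0],[9,12],[11,0],[23,10],[31,9],[36,4],[42,12],[45,4],[50,0]]
[[2,6],[4,0],[9,12],[11,0],[23,10],[31,9],[36,4],[42,12],[45,4],[50,0]]
[[2,6],[4,0],[9,12],[11,0],[23,10],[31,9],[36,4],[39,15],[45,4],[50,0]]
[[2,6],[4,0],[9,12],[11,0],[23,10],[31,9],[36,4],[39,15],[45,13],[50,0]]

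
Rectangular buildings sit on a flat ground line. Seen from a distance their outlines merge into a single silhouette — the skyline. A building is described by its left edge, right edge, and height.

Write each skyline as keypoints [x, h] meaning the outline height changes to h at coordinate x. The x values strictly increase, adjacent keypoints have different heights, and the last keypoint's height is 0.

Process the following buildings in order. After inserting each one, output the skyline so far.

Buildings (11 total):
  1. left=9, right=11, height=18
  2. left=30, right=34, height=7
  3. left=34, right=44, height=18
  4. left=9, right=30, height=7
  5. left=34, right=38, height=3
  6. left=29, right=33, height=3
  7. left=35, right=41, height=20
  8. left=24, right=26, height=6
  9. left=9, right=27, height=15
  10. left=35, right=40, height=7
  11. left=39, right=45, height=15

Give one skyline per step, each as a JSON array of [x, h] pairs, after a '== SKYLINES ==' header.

== SKYLINES ==
[[9,18],[11,0]]
[[9,18],[11,0],[30,7],[34,0]]
[[9,18],[11,0],[30,7],[34,18],[44,0]]
[[9,18],[11,7],[34,18],[44,0]]
[[9,18],[11,7],[34,18],[44,0]]
[[9,18],[11,7],[34,18],[44,0]]
[[9,18],[11,7],[34,18],[35,20],[41,18],[44,0]]
[[9,18],[11,7],[34,18],[35,20],[41,18],[44,0]]
[[9,18],[11,15],[27,7],[34,18],[35,20],[41,18],[44,0]]
[[9,18],[11,15],[27,7],[34,18],[35,20],[41,18],[44,0]]
[[9,18],[11,15],[27,7],[34,18],[35,20],[41,18],[44,15],[45,0]]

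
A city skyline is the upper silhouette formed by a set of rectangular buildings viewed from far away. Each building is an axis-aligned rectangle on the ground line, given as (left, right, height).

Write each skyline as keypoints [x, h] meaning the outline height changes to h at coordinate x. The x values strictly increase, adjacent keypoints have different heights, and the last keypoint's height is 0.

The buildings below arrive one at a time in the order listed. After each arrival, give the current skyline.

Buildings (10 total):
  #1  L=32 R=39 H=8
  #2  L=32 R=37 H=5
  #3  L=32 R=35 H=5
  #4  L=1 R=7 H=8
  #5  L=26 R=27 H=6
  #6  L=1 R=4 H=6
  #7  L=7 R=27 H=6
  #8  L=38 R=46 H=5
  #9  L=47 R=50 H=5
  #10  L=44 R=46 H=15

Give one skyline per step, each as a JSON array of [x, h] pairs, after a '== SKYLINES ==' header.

== SKYLINES ==
[[32,8],[39,0]]
[[32,8],[39,0]]
[[32,8],[39,0]]
[[1,8],[7,0],[32,8],[39,0]]
[[1,8],[7,0],[26,6],[27,0],[32,8],[39,0]]
[[1,8],[7,0],[26,6],[27,0],[32,8],[39,0]]
[[1,8],[7,6],[27,0],[32,8],[39,0]]
[[1,8],[7,6],[27,0],[32,8],[39,5],[46,0]]
[[1,8],[7,6],[27,0],[32,8],[39,5],[46,0],[47,5],[50,0]]
[[1,8],[7,6],[27,0],[32,8],[39,5],[44,15],[46,0],[47,5],[50,0]]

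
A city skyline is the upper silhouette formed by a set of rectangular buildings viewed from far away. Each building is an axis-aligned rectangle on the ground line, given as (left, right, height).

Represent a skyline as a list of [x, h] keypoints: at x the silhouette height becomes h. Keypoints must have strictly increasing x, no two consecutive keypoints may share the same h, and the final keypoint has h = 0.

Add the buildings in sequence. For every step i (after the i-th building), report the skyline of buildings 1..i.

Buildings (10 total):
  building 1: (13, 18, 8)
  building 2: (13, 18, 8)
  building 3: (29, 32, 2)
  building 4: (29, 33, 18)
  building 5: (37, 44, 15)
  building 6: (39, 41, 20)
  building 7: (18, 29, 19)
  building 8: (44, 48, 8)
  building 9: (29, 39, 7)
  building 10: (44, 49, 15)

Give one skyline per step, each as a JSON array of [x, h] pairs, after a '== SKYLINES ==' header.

== SKYLINES ==
[[13,8],[18,0]]
[[13,8],[18,0]]
[[13,8],[18,0],[29,2],[32,0]]
[[13,8],[18,0],[29,18],[33,0]]
[[13,8],[18,0],[29,18],[33,0],[37,15],[44,0]]
[[13,8],[18,0],[29,18],[33,0],[37,15],[39,20],[41,15],[44,0]]
[[13,8],[18,19],[29,18],[33,0],[37,15],[39,20],[41,15],[44,0]]
[[13,8],[18,19],[29,18],[33,0],[37,15],[39,20],[41,15],[44,8],[48,0]]
[[13,8],[18,19],[29,18],[33,7],[37,15],[39,20],[41,15],[44,8],[48,0]]
[[13,8],[18,19],[29,18],[33,7],[37,15],[39,20],[41,15],[49,0]]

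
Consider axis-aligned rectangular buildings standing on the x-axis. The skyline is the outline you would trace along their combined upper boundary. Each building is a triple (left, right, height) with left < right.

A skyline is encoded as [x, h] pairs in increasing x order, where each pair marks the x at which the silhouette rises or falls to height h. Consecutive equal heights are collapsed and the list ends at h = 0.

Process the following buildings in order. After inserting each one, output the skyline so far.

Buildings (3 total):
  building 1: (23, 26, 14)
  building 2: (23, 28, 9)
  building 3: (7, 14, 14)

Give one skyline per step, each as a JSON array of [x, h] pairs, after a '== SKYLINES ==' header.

== SKYLINES ==
[[23,14],[26,0]]
[[23,14],[26,9],[28,0]]
[[7,14],[14,0],[23,14],[26,9],[28,0]]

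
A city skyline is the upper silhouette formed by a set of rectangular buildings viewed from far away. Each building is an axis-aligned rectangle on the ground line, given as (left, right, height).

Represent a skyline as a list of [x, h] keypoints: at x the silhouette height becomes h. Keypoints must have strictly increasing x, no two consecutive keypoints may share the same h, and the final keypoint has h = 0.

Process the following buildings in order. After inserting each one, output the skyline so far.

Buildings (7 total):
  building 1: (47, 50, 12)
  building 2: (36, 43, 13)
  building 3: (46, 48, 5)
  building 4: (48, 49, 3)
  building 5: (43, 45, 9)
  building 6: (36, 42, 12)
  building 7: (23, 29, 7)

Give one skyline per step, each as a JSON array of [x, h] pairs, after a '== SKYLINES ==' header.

== SKYLINES ==
[[47,12],[50,0]]
[[36,13],[43,0],[47,12],[50,0]]
[[36,13],[43,0],[46,5],[47,12],[50,0]]
[[36,13],[43,0],[46,5],[47,12],[50,0]]
[[36,13],[43,9],[45,0],[46,5],[47,12],[50,0]]
[[36,13],[43,9],[45,0],[46,5],[47,12],[50,0]]
[[23,7],[29,0],[36,13],[43,9],[45,0],[46,5],[47,12],[50,0]]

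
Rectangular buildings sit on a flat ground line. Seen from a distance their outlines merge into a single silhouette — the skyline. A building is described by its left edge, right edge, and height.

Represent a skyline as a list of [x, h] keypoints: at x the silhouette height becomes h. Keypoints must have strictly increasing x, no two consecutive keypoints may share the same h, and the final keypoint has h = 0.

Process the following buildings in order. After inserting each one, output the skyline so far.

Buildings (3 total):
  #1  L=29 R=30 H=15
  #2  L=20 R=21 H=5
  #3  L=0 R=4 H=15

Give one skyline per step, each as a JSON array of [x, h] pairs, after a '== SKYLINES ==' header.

== SKYLINES ==
[[29,15],[30,0]]
[[20,5],[21,0],[29,15],[30,0]]
[[0,15],[4,0],[20,5],[21,0],[29,15],[30,0]]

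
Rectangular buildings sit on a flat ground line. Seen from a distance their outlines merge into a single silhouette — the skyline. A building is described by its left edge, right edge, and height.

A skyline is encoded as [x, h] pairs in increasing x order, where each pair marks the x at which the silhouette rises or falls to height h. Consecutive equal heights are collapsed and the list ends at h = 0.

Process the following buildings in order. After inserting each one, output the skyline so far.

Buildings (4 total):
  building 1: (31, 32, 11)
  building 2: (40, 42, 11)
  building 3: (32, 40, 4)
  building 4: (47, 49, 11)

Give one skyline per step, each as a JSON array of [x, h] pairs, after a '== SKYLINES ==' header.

== SKYLINES ==
[[31,11],[32,0]]
[[31,11],[32,0],[40,11],[42,0]]
[[31,11],[32,4],[40,11],[42,0]]
[[31,11],[32,4],[40,11],[42,0],[47,11],[49,0]]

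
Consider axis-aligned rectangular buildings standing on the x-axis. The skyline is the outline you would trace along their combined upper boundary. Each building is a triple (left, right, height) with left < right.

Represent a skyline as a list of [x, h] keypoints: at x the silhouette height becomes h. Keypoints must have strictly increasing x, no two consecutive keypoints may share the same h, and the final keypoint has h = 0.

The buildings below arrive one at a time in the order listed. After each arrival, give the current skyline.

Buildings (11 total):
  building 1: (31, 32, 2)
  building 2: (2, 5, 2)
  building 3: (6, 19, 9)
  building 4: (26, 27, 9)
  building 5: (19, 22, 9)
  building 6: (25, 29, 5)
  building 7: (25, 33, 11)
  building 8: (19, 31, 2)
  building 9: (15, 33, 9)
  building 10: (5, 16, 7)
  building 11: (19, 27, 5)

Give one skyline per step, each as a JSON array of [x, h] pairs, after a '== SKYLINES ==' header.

== SKYLINES ==
[[31,2],[32,0]]
[[2,2],[5,0],[31,2],[32,0]]
[[2,2],[5,0],[6,9],[19,0],[31,2],[32,0]]
[[2,2],[5,0],[6,9],[19,0],[26,9],[27,0],[31,2],[32,0]]
[[2,2],[5,0],[6,9],[22,0],[26,9],[27,0],[31,2],[32,0]]
[[2,2],[5,0],[6,9],[22,0],[25,5],[26,9],[27,5],[29,0],[31,2],[32,0]]
[[2,2],[5,0],[6,9],[22,0],[25,11],[33,0]]
[[2,2],[5,0],[6,9],[22,2],[25,11],[33,0]]
[[2,2],[5,0],[6,9],[25,11],[33,0]]
[[2,2],[5,7],[6,9],[25,11],[33,0]]
[[2,2],[5,7],[6,9],[25,11],[33,0]]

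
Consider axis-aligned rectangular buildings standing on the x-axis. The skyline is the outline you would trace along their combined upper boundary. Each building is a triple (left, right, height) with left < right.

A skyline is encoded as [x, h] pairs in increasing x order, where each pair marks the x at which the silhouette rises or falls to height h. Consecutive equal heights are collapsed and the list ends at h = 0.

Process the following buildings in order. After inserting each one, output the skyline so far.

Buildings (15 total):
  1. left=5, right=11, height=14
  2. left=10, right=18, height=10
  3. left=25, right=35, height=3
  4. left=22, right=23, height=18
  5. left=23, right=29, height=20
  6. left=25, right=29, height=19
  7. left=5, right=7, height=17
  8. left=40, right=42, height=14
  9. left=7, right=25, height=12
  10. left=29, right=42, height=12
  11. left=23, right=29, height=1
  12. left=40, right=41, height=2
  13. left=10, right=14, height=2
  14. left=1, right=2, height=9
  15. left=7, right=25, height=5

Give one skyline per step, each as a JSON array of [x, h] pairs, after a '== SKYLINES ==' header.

== SKYLINES ==
[[5,14],[11,0]]
[[5,14],[11,10],[18,0]]
[[5,14],[11,10],[18,0],[25,3],[35,0]]
[[5,14],[11,10],[18,0],[22,18],[23,0],[25,3],[35,0]]
[[5,14],[11,10],[18,0],[22,18],[23,20],[29,3],[35,0]]
[[5,14],[11,10],[18,0],[22,18],[23,20],[29,3],[35,0]]
[[5,17],[7,14],[11,10],[18,0],[22,18],[23,20],[29,3],[35,0]]
[[5,17],[7,14],[11,10],[18,0],[22,18],[23,20],[29,3],[35,0],[40,14],[42,0]]
[[5,17],[7,14],[11,12],[22,18],[23,20],[29,3],[35,0],[40,14],[42,0]]
[[5,17],[7,14],[11,12],[22,18],[23,20],[29,12],[40,14],[42,0]]
[[5,17],[7,14],[11,12],[22,18],[23,20],[29,12],[40,14],[42,0]]
[[5,17],[7,14],[11,12],[22,18],[23,20],[29,12],[40,14],[42,0]]
[[5,17],[7,14],[11,12],[22,18],[23,20],[29,12],[40,14],[42,0]]
[[1,9],[2,0],[5,17],[7,14],[11,12],[22,18],[23,20],[29,12],[40,14],[42,0]]
[[1,9],[2,0],[5,17],[7,14],[11,12],[22,18],[23,20],[29,12],[40,14],[42,0]]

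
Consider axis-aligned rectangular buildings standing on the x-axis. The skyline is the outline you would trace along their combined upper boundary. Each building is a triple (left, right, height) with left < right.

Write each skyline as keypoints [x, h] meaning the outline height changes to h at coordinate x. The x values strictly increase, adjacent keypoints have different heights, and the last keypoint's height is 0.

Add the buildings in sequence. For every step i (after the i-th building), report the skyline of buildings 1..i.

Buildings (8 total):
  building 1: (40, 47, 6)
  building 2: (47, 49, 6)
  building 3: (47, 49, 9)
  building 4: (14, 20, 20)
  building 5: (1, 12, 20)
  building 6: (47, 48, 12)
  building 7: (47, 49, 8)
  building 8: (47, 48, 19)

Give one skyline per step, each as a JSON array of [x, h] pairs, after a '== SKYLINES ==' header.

== SKYLINES ==
[[40,6],[47,0]]
[[40,6],[49,0]]
[[40,6],[47,9],[49,0]]
[[14,20],[20,0],[40,6],[47,9],[49,0]]
[[1,20],[12,0],[14,20],[20,0],[40,6],[47,9],[49,0]]
[[1,20],[12,0],[14,20],[20,0],[40,6],[47,12],[48,9],[49,0]]
[[1,20],[12,0],[14,20],[20,0],[40,6],[47,12],[48,9],[49,0]]
[[1,20],[12,0],[14,20],[20,0],[40,6],[47,19],[48,9],[49,0]]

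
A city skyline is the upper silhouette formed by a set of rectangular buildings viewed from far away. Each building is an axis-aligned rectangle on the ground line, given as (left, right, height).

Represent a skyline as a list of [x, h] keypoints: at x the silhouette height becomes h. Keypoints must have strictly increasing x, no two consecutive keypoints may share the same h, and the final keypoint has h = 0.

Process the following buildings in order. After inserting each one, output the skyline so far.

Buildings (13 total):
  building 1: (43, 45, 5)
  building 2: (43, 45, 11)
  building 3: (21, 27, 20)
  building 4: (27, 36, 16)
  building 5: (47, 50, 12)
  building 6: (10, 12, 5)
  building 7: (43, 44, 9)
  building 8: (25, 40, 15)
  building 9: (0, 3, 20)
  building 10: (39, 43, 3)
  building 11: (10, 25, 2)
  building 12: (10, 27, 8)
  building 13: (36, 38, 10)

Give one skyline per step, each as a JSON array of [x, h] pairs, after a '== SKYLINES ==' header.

== SKYLINES ==
[[43,5],[45,0]]
[[43,11],[45,0]]
[[21,20],[27,0],[43,11],[45,0]]
[[21,20],[27,16],[36,0],[43,11],[45,0]]
[[21,20],[27,16],[36,0],[43,11],[45,0],[47,12],[50,0]]
[[10,5],[12,0],[21,20],[27,16],[36,0],[43,11],[45,0],[47,12],[50,0]]
[[10,5],[12,0],[21,20],[27,16],[36,0],[43,11],[45,0],[47,12],[50,0]]
[[10,5],[12,0],[21,20],[27,16],[36,15],[40,0],[43,11],[45,0],[47,12],[50,0]]
[[0,20],[3,0],[10,5],[12,0],[21,20],[27,16],[36,15],[40,0],[43,11],[45,0],[47,12],[50,0]]
[[0,20],[3,0],[10,5],[12,0],[21,20],[27,16],[36,15],[40,3],[43,11],[45,0],[47,12],[50,0]]
[[0,20],[3,0],[10,5],[12,2],[21,20],[27,16],[36,15],[40,3],[43,11],[45,0],[47,12],[50,0]]
[[0,20],[3,0],[10,8],[21,20],[27,16],[36,15],[40,3],[43,11],[45,0],[47,12],[50,0]]
[[0,20],[3,0],[10,8],[21,20],[27,16],[36,15],[40,3],[43,11],[45,0],[47,12],[50,0]]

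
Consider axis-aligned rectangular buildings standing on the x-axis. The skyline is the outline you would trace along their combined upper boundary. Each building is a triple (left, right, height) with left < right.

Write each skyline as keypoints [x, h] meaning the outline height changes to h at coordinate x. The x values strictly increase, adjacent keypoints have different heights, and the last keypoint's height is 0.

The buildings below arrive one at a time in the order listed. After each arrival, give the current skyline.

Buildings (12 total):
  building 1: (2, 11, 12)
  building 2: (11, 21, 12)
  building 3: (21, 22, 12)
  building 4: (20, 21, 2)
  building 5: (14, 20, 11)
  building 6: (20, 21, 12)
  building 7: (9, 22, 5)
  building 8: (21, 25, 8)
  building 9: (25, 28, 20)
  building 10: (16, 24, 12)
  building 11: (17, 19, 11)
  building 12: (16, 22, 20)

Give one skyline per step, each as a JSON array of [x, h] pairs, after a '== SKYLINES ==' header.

== SKYLINES ==
[[2,12],[11,0]]
[[2,12],[21,0]]
[[2,12],[22,0]]
[[2,12],[22,0]]
[[2,12],[22,0]]
[[2,12],[22,0]]
[[2,12],[22,0]]
[[2,12],[22,8],[25,0]]
[[2,12],[22,8],[25,20],[28,0]]
[[2,12],[24,8],[25,20],[28,0]]
[[2,12],[24,8],[25,20],[28,0]]
[[2,12],[16,20],[22,12],[24,8],[25,20],[28,0]]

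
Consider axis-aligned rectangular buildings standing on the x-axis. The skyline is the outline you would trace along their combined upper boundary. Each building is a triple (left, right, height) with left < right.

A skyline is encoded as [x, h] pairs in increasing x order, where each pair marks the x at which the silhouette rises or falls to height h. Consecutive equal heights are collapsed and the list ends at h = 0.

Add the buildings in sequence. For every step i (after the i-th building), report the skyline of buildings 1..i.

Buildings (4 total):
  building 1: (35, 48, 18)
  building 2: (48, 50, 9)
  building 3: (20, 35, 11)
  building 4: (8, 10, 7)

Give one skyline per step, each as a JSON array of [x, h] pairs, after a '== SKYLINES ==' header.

== SKYLINES ==
[[35,18],[48,0]]
[[35,18],[48,9],[50,0]]
[[20,11],[35,18],[48,9],[50,0]]
[[8,7],[10,0],[20,11],[35,18],[48,9],[50,0]]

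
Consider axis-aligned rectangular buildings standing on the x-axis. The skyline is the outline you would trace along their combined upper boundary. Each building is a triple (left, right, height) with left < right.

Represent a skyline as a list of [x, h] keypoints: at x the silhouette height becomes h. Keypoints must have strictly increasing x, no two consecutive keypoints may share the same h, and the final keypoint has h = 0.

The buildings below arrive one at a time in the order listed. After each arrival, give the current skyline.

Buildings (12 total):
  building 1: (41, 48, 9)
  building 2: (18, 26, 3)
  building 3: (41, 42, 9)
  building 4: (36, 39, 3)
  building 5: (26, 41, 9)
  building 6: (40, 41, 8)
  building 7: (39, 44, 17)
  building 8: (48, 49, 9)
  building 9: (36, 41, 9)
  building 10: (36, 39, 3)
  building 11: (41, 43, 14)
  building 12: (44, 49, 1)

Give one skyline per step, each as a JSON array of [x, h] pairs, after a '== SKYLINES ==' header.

== SKYLINES ==
[[41,9],[48,0]]
[[18,3],[26,0],[41,9],[48,0]]
[[18,3],[26,0],[41,9],[48,0]]
[[18,3],[26,0],[36,3],[39,0],[41,9],[48,0]]
[[18,3],[26,9],[48,0]]
[[18,3],[26,9],[48,0]]
[[18,3],[26,9],[39,17],[44,9],[48,0]]
[[18,3],[26,9],[39,17],[44,9],[49,0]]
[[18,3],[26,9],[39,17],[44,9],[49,0]]
[[18,3],[26,9],[39,17],[44,9],[49,0]]
[[18,3],[26,9],[39,17],[44,9],[49,0]]
[[18,3],[26,9],[39,17],[44,9],[49,0]]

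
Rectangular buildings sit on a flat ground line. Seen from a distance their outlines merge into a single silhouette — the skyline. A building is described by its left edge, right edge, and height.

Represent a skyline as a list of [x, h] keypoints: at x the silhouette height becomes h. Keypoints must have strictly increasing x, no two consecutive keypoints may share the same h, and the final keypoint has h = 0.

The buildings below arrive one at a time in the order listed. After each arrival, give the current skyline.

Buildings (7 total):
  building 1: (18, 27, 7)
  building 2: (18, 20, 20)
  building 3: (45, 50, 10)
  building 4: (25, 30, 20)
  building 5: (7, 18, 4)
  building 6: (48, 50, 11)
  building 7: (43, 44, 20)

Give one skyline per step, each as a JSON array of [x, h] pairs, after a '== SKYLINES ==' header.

== SKYLINES ==
[[18,7],[27,0]]
[[18,20],[20,7],[27,0]]
[[18,20],[20,7],[27,0],[45,10],[50,0]]
[[18,20],[20,7],[25,20],[30,0],[45,10],[50,0]]
[[7,4],[18,20],[20,7],[25,20],[30,0],[45,10],[50,0]]
[[7,4],[18,20],[20,7],[25,20],[30,0],[45,10],[48,11],[50,0]]
[[7,4],[18,20],[20,7],[25,20],[30,0],[43,20],[44,0],[45,10],[48,11],[50,0]]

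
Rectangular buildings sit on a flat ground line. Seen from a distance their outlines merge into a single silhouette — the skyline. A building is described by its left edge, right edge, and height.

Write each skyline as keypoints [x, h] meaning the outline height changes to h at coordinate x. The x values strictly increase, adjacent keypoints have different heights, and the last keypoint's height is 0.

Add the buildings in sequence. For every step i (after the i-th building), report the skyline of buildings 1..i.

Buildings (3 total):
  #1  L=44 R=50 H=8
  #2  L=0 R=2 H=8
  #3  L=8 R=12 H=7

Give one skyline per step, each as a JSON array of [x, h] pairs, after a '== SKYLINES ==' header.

== SKYLINES ==
[[44,8],[50,0]]
[[0,8],[2,0],[44,8],[50,0]]
[[0,8],[2,0],[8,7],[12,0],[44,8],[50,0]]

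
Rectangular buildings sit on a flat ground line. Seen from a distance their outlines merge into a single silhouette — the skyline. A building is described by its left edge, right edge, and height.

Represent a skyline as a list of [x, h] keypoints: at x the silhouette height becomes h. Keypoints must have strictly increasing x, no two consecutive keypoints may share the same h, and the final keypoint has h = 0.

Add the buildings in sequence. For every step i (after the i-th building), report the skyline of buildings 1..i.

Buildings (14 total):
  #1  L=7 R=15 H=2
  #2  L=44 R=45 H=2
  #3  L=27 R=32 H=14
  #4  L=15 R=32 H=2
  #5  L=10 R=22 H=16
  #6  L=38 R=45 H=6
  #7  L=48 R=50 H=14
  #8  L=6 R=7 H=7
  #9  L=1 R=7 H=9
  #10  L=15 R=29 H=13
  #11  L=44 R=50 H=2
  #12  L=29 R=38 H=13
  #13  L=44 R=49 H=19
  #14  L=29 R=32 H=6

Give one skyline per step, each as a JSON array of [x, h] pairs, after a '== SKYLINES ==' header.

== SKYLINES ==
[[7,2],[15,0]]
[[7,2],[15,0],[44,2],[45,0]]
[[7,2],[15,0],[27,14],[32,0],[44,2],[45,0]]
[[7,2],[27,14],[32,0],[44,2],[45,0]]
[[7,2],[10,16],[22,2],[27,14],[32,0],[44,2],[45,0]]
[[7,2],[10,16],[22,2],[27,14],[32,0],[38,6],[45,0]]
[[7,2],[10,16],[22,2],[27,14],[32,0],[38,6],[45,0],[48,14],[50,0]]
[[6,7],[7,2],[10,16],[22,2],[27,14],[32,0],[38,6],[45,0],[48,14],[50,0]]
[[1,9],[7,2],[10,16],[22,2],[27,14],[32,0],[38,6],[45,0],[48,14],[50,0]]
[[1,9],[7,2],[10,16],[22,13],[27,14],[32,0],[38,6],[45,0],[48,14],[50,0]]
[[1,9],[7,2],[10,16],[22,13],[27,14],[32,0],[38,6],[45,2],[48,14],[50,0]]
[[1,9],[7,2],[10,16],[22,13],[27,14],[32,13],[38,6],[45,2],[48,14],[50,0]]
[[1,9],[7,2],[10,16],[22,13],[27,14],[32,13],[38,6],[44,19],[49,14],[50,0]]
[[1,9],[7,2],[10,16],[22,13],[27,14],[32,13],[38,6],[44,19],[49,14],[50,0]]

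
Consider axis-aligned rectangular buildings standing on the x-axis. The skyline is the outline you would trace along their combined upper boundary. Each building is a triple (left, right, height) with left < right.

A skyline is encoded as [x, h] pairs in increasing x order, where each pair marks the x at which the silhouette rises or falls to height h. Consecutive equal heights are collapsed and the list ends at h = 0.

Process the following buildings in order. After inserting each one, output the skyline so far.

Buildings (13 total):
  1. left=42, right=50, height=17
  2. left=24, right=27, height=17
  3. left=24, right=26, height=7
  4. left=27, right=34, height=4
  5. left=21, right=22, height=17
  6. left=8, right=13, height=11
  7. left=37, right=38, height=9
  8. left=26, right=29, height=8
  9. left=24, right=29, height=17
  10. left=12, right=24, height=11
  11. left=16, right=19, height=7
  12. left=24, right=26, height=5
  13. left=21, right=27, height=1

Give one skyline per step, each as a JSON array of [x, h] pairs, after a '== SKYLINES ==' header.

== SKYLINES ==
[[42,17],[50,0]]
[[24,17],[27,0],[42,17],[50,0]]
[[24,17],[27,0],[42,17],[50,0]]
[[24,17],[27,4],[34,0],[42,17],[50,0]]
[[21,17],[22,0],[24,17],[27,4],[34,0],[42,17],[50,0]]
[[8,11],[13,0],[21,17],[22,0],[24,17],[27,4],[34,0],[42,17],[50,0]]
[[8,11],[13,0],[21,17],[22,0],[24,17],[27,4],[34,0],[37,9],[38,0],[42,17],[50,0]]
[[8,11],[13,0],[21,17],[22,0],[24,17],[27,8],[29,4],[34,0],[37,9],[38,0],[42,17],[50,0]]
[[8,11],[13,0],[21,17],[22,0],[24,17],[29,4],[34,0],[37,9],[38,0],[42,17],[50,0]]
[[8,11],[21,17],[22,11],[24,17],[29,4],[34,0],[37,9],[38,0],[42,17],[50,0]]
[[8,11],[21,17],[22,11],[24,17],[29,4],[34,0],[37,9],[38,0],[42,17],[50,0]]
[[8,11],[21,17],[22,11],[24,17],[29,4],[34,0],[37,9],[38,0],[42,17],[50,0]]
[[8,11],[21,17],[22,11],[24,17],[29,4],[34,0],[37,9],[38,0],[42,17],[50,0]]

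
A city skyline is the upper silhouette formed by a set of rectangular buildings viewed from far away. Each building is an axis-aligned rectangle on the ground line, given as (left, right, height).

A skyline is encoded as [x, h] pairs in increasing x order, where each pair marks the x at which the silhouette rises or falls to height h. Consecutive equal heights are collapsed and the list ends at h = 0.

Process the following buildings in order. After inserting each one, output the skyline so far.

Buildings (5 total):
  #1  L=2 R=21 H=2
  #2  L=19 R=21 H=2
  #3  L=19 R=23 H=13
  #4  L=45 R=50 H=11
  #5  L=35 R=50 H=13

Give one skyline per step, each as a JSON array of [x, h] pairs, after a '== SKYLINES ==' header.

== SKYLINES ==
[[2,2],[21,0]]
[[2,2],[21,0]]
[[2,2],[19,13],[23,0]]
[[2,2],[19,13],[23,0],[45,11],[50,0]]
[[2,2],[19,13],[23,0],[35,13],[50,0]]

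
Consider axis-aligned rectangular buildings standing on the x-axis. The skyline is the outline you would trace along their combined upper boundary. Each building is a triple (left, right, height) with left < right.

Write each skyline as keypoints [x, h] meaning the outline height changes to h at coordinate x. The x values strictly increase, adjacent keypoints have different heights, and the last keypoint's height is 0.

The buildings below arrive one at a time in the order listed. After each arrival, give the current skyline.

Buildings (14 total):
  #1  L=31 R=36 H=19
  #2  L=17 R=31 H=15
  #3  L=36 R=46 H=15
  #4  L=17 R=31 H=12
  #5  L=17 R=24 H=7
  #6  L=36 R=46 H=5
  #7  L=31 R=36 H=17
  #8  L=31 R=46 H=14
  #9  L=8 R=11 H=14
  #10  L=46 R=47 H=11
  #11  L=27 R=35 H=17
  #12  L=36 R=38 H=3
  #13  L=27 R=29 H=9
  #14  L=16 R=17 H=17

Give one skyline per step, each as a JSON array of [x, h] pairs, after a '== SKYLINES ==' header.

== SKYLINES ==
[[31,19],[36,0]]
[[17,15],[31,19],[36,0]]
[[17,15],[31,19],[36,15],[46,0]]
[[17,15],[31,19],[36,15],[46,0]]
[[17,15],[31,19],[36,15],[46,0]]
[[17,15],[31,19],[36,15],[46,0]]
[[17,15],[31,19],[36,15],[46,0]]
[[17,15],[31,19],[36,15],[46,0]]
[[8,14],[11,0],[17,15],[31,19],[36,15],[46,0]]
[[8,14],[11,0],[17,15],[31,19],[36,15],[46,11],[47,0]]
[[8,14],[11,0],[17,15],[27,17],[31,19],[36,15],[46,11],[47,0]]
[[8,14],[11,0],[17,15],[27,17],[31,19],[36,15],[46,11],[47,0]]
[[8,14],[11,0],[17,15],[27,17],[31,19],[36,15],[46,11],[47,0]]
[[8,14],[11,0],[16,17],[17,15],[27,17],[31,19],[36,15],[46,11],[47,0]]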